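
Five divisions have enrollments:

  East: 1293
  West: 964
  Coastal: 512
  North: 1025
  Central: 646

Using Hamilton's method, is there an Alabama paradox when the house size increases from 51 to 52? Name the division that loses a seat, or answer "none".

none

At 51 seats: East 15, West 11, Coastal 6, North 12, Central 7.
At 52 seats: East 15, West 11, Coastal 6, North 12, Central 8.
No division's allocation decreased.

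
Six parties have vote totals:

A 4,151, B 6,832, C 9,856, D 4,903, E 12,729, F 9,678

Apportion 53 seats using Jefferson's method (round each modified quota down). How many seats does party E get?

Standard divisor 48149/53 ≈ 908.472; standard quotas: A 4.569, B 7.520, C 10.849, D 5.397, E 14.011, F 10.653.
Rounding down gives 4, 7, 10, 5, 14, 10 = 50 seats, so the divisor must be adjusted.
With modified divisor 850: modified quotas A 4.884, B 8.038, C 11.595, D 5.768, E 14.975, F 11.386.
Rounding down: A 4, B 8, C 11, D 5, E 14, F 11 (total 53).
E receives 14.

14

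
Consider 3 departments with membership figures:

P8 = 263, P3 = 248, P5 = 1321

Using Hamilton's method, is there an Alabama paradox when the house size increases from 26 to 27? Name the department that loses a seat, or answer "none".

none

At 26 seats: P8 4, P3 3, P5 19.
At 27 seats: P8 4, P3 4, P5 19.
No department's allocation decreased.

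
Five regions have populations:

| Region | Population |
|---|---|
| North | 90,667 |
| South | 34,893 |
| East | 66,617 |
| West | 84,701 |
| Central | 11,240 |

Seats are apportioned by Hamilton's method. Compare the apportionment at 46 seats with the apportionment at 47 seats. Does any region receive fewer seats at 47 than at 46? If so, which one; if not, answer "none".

At 46 seats: North 14, South 6, East 11, West 13, Central 2.
At 47 seats: North 15, South 5, East 11, West 14, Central 2.
South drops from 6 to 5.

South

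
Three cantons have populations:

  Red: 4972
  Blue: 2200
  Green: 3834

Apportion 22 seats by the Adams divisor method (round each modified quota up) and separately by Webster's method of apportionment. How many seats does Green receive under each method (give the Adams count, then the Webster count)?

7 and 8

Adams: Red 10, Blue 5, Green 7.
Webster: Red 10, Blue 4, Green 8.
Green gets 7 under Adams and 8 under Webster.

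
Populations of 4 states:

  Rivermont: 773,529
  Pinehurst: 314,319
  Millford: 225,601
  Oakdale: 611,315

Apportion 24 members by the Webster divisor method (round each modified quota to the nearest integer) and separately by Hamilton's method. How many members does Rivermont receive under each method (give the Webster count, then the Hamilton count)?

Webster: Rivermont 9, Pinehurst 4, Millford 3, Oakdale 8.
Hamilton: Rivermont 10, Pinehurst 4, Millford 3, Oakdale 7.
Rivermont gets 9 under Webster and 10 under Hamilton.

9 and 10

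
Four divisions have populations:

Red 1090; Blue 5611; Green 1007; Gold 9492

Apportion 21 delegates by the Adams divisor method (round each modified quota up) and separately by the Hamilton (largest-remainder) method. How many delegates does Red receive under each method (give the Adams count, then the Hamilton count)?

2 and 1

Adams: Red 2, Blue 6, Green 2, Gold 11.
Hamilton: Red 1, Blue 7, Green 1, Gold 12.
Red gets 2 under Adams and 1 under Hamilton.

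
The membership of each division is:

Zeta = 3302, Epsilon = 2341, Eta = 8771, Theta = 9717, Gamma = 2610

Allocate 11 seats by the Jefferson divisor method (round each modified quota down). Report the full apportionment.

Standard divisor 26741/11 ≈ 2431; standard quotas: Zeta 1.358, Epsilon 0.963, Eta 3.608, Theta 3.997, Gamma 1.074.
Rounding down gives 1, 0, 3, 3, 1 = 8 seats, so the divisor must be adjusted.
With modified divisor 2100: modified quotas Zeta 1.572, Epsilon 1.115, Eta 4.177, Theta 4.627, Gamma 1.243.
Rounding down: Zeta 1, Epsilon 1, Eta 4, Theta 4, Gamma 1 (total 11).

Zeta 1; Epsilon 1; Eta 4; Theta 4; Gamma 1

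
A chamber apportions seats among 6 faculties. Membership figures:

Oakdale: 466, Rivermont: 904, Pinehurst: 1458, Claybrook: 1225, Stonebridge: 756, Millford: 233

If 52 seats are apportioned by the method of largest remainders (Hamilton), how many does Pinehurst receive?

15

The standard divisor is 5042/52 ≈ 96.962.
Standard quotas: Oakdale 4.806, Rivermont 9.323, Pinehurst 15.037, Claybrook 12.634, Stonebridge 7.797, Millford 2.403.
Lower quotas: Oakdale 4, Rivermont 9, Pinehurst 15, Claybrook 12, Stonebridge 7, Millford 2 (sum 49, leaving 3 seats).
Remainders in descending order: Oakdale 0.806, Stonebridge 0.797, Claybrook 0.634, Millford 0.403, Rivermont 0.323, Pinehurst 0.037.
The surplus seats go to Oakdale, Stonebridge, Claybrook.
Pinehurst receives 15.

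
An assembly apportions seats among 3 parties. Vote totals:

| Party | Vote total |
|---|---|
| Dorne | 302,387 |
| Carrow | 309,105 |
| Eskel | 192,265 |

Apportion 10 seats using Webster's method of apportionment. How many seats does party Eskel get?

Standard divisor 803757/10 ≈ 80375.7; standard quotas: Dorne 3.762, Carrow 3.846, Eskel 2.392.
Rounding to the nearest integer gives Dorne 4, Carrow 4, Eskel 2 — total 10, matching the house size, so no adjustment is needed.
Eskel receives 2.

2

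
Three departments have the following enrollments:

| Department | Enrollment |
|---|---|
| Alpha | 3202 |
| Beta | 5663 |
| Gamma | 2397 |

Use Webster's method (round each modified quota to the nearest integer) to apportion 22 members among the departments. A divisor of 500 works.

Alpha 6, Beta 11, Gamma 5

With modified divisor 500: modified quotas Alpha 6.404, Beta 11.326, Gamma 4.794.
Rounding to the nearest integer: Alpha 6, Beta 11, Gamma 5 (total 22).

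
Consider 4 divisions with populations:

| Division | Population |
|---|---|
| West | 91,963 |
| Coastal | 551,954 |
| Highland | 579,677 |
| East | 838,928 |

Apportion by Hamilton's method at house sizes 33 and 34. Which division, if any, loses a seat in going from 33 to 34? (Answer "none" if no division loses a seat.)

West

At 33 seats: West 2, Coastal 9, Highland 9, East 13.
At 34 seats: West 1, Coastal 9, Highland 10, East 14.
West drops from 2 to 1.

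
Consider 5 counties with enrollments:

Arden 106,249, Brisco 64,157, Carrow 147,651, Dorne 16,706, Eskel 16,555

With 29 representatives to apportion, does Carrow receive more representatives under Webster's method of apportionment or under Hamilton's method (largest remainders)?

Webster: Arden 9, Brisco 5, Carrow 13, Dorne 1, Eskel 1.
Hamilton: Arden 9, Brisco 5, Carrow 12, Dorne 2, Eskel 1.
Carrow gets 13 under Webster and 12 under Hamilton.

Webster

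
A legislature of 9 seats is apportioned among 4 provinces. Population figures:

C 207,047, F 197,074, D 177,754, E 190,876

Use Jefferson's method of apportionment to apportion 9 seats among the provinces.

C 3, F 2, D 2, E 2

Standard divisor 772751/9 ≈ 85861.222; standard quotas: C 2.411, F 2.295, D 2.070, E 2.223.
Rounding down gives 2, 2, 2, 2 = 8 seats, so the divisor must be adjusted.
With modified divisor 67400: modified quotas C 3.072, F 2.924, D 2.637, E 2.832.
Rounding down: C 3, F 2, D 2, E 2 (total 9).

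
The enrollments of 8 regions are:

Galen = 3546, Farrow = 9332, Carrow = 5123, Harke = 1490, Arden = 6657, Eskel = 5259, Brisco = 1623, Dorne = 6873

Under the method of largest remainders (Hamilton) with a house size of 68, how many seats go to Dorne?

12

Total 39903; standard divisor 39903/68 ≈ 586.809.
Standard quotas: Galen 6.0429, Farrow 15.9030, Carrow 8.7303, Harke 2.5392, Arden 11.3444, Eskel 8.9620, Brisco 2.7658, Dorne 11.7125.
Lower quotas: Galen 6, Farrow 15, Carrow 8, Harke 2, Arden 11, Eskel 8, Brisco 2, Dorne 11 (sum 63, leaving 5 seats).
Remainders in descending order: Eskel 0.9620, Farrow 0.9030, Brisco 0.7658, Carrow 0.7303, Dorne 0.7125, Harke 0.5392, Arden 0.3444, Galen 0.0429.
The surplus seats go to Eskel, Farrow, Brisco, Carrow, Dorne.
Dorne receives 12.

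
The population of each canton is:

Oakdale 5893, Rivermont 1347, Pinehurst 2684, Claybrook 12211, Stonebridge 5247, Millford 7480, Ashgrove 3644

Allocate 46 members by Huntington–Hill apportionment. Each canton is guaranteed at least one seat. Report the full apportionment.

With divisor 829: modified quotas Oakdale 7.109, Rivermont 1.625, Pinehurst 3.238, Claybrook 14.730, Stonebridge 6.329, Millford 9.023, Ashgrove 4.396.
Geometric-mean thresholds: Oakdale √(7·8)=7.483, Rivermont √(1·2)=1.414, Pinehurst √(3·4)=3.464, Claybrook √(14·15)=14.491, Stonebridge √(6·7)=6.481, Millford √(9·10)=9.487, Ashgrove √(4·5)=4.472.
Each quota rounded against its threshold gives Oakdale 7, Rivermont 2, Pinehurst 3, Claybrook 15, Stonebridge 6, Millford 9, Ashgrove 4 (total 46).

Oakdale: 7, Rivermont: 2, Pinehurst: 3, Claybrook: 15, Stonebridge: 6, Millford: 9, Ashgrove: 4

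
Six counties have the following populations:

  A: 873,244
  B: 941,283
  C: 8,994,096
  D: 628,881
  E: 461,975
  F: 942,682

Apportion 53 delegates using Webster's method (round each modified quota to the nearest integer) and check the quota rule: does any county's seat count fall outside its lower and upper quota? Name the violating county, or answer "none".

C

Standard quotas: A 3.604, B 3.885, C 37.119, D 2.595, E 1.907, F 3.890.
Webster allocation: A 4, B 4, C 36, D 3, E 2, F 4.
C has quota 37.119 (lower 37, upper 38) but receives 36 — outside the quota interval.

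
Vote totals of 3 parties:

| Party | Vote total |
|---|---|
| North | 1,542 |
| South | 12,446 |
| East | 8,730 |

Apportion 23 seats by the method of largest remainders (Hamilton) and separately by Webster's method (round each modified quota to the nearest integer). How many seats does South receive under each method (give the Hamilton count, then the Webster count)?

Hamilton: North 1, South 13, East 9.
Webster: North 2, South 12, East 9.
South gets 13 under Hamilton and 12 under Webster.

13 and 12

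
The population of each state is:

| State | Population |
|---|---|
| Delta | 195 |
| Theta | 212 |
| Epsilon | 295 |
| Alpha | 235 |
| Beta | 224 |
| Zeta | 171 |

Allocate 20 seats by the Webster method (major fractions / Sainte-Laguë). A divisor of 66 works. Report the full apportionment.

With modified divisor 66: modified quotas Delta 2.955, Theta 3.212, Epsilon 4.470, Alpha 3.561, Beta 3.394, Zeta 2.591.
Rounding to the nearest integer: Delta 3, Theta 3, Epsilon 4, Alpha 4, Beta 3, Zeta 3 (total 20).

Delta=3, Theta=3, Epsilon=4, Alpha=4, Beta=3, Zeta=3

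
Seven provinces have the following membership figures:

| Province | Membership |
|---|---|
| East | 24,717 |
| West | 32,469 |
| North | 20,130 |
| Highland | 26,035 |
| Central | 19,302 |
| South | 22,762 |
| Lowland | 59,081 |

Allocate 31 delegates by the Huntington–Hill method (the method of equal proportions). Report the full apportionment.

East: 4, West: 5, North: 3, Highland: 4, Central: 3, South: 3, Lowland: 9

With divisor 6767: modified quotas East 3.653, West 4.798, North 2.975, Highland 3.847, Central 2.852, South 3.364, Lowland 8.731.
Geometric-mean thresholds: East √(3·4)=3.464, West √(4·5)=4.472, North √(2·3)=2.449, Highland √(3·4)=3.464, Central √(2·3)=2.449, South √(3·4)=3.464, Lowland √(8·9)=8.485.
Each quota rounded against its threshold gives East 4, West 5, North 3, Highland 4, Central 3, South 3, Lowland 9 (total 31).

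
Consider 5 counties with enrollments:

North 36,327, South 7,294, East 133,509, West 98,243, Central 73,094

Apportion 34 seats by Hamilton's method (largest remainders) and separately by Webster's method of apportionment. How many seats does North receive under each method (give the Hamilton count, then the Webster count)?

3 and 4

Hamilton: North 3, South 1, East 13, West 10, Central 7.
Webster: North 4, South 1, East 13, West 9, Central 7.
North gets 3 under Hamilton and 4 under Webster.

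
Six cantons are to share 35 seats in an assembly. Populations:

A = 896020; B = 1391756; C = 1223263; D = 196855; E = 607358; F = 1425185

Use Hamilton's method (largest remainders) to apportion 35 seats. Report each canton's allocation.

The standard divisor is 5740437/35 ≈ 164012.486.
Standard quotas: A 5.4631, B 8.4857, C 7.4584, D 1.2002, E 3.7031, F 8.6895.
Lower quotas: A 5, B 8, C 7, D 1, E 3, F 8 (sum 32, leaving 3 seats).
Remainders in descending order: E 0.7031, F 0.6895, B 0.4857, A 0.4631, C 0.4584, D 0.2002.
The surplus seats go to E, F, B.

A: 5; B: 9; C: 7; D: 1; E: 4; F: 9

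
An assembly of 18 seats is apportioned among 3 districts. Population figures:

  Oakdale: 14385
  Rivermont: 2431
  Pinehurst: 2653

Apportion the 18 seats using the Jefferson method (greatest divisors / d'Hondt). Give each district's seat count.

Oakdale 14; Rivermont 2; Pinehurst 2

Standard divisor 19469/18 ≈ 1081.611; standard quotas: Oakdale 13.300, Rivermont 2.248, Pinehurst 2.453.
Rounding down gives 13, 2, 2 = 17 seats, so the divisor must be adjusted.
With modified divisor 1000: modified quotas Oakdale 14.385, Rivermont 2.431, Pinehurst 2.653.
Rounding down: Oakdale 14, Rivermont 2, Pinehurst 2 (total 18).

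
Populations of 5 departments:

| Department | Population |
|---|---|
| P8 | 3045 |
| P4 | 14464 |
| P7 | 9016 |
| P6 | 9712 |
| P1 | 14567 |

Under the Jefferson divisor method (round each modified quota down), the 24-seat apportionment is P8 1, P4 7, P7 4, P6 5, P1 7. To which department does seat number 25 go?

P1

Priority for the next seat is population ÷ (current seats + 1).
Priorities: P8 1522.500, P4 1808.000, P7 1803.200, P6 1618.667, P1 1820.875.
Highest priority: P1.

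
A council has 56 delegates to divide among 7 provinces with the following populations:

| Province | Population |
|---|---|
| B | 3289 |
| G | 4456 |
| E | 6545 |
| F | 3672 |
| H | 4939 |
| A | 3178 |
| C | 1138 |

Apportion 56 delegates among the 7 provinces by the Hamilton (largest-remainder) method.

The standard divisor is 27217/56 ≈ 486.018.
Standard quotas: B 6.7672, G 9.1684, E 13.4666, F 7.5553, H 10.1622, A 6.5389, C 2.3415.
Lower quotas: B 6, G 9, E 13, F 7, H 10, A 6, C 2 (sum 53, leaving 3 seats).
Remainders in descending order: B 0.7672, F 0.5553, A 0.5389, E 0.4666, C 0.3415, G 0.1684, H 0.1622.
The surplus seats go to B, F, A.

B: 7, G: 9, E: 13, F: 8, H: 10, A: 7, C: 2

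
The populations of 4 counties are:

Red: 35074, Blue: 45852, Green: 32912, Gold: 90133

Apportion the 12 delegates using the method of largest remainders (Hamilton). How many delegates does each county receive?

Standard divisor: 203971 ÷ 12 ≈ 16997.583.
Standard quotas: Red 2.0635, Blue 2.6976, Green 1.9363, Gold 5.3027.
Lower quotas: Red 2, Blue 2, Green 1, Gold 5 (sum 10, leaving 2 seats).
Remainders in descending order: Green 0.9363, Blue 0.6976, Gold 0.3027, Red 0.0635.
The surplus seats go to Green, Blue.

Red 2; Blue 3; Green 2; Gold 5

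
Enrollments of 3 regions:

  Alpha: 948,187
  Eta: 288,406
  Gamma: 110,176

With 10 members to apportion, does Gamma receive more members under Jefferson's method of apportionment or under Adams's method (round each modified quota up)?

Jefferson: Alpha 8, Eta 2, Gamma 0.
Adams: Alpha 7, Eta 2, Gamma 1.
Gamma gets 0 under Jefferson and 1 under Adams.

Adams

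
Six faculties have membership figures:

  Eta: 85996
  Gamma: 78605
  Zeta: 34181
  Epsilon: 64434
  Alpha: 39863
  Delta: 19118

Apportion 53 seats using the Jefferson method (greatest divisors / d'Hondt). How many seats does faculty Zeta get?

Standard divisor 322197/53 ≈ 6079.189; standard quotas: Eta 14.146, Gamma 12.930, Zeta 5.623, Epsilon 10.599, Alpha 6.557, Delta 3.145.
Rounding down gives 14, 12, 5, 10, 6, 3 = 50 seats, so the divisor must be adjusted.
With modified divisor 5722.2: modified quotas Eta 15.028, Gamma 13.737, Zeta 5.973, Epsilon 11.260, Alpha 6.966, Delta 3.341.
Rounding down: Eta 15, Gamma 13, Zeta 5, Epsilon 11, Alpha 6, Delta 3 (total 53).
Zeta receives 5.

5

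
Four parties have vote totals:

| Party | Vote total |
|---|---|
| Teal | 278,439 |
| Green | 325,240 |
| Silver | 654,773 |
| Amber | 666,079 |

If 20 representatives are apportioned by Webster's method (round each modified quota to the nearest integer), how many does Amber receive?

7

Standard divisor 1924531/20 ≈ 96226.55; standard quotas: Teal 2.894, Green 3.380, Silver 6.804, Amber 6.922.
Rounding to the nearest integer gives Teal 3, Green 3, Silver 7, Amber 7 — total 20, matching the house size, so no adjustment is needed.
Amber receives 7.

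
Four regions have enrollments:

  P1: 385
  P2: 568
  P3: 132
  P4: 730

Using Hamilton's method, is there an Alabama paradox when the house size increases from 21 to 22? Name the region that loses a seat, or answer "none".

At 21 seats: P1 4, P2 7, P3 2, P4 8.
At 22 seats: P1 5, P2 7, P3 1, P4 9.
P3 drops from 2 to 1.

P3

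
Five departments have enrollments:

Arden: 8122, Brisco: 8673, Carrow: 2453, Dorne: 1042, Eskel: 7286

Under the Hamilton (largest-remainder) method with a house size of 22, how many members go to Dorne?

Total 27576; standard divisor 27576/22 ≈ 1253.455.
Standard quotas: Arden 6.4797, Brisco 6.9193, Carrow 1.9570, Dorne 0.8313, Eskel 5.8127.
Lower quotas: Arden 6, Brisco 6, Carrow 1, Dorne 0, Eskel 5 (sum 18, leaving 4 seats).
Remainders in descending order: Carrow 0.9570, Brisco 0.9193, Dorne 0.8313, Eskel 0.8127, Arden 0.4797.
The surplus seats go to Carrow, Brisco, Dorne, Eskel.
Dorne receives 1.

1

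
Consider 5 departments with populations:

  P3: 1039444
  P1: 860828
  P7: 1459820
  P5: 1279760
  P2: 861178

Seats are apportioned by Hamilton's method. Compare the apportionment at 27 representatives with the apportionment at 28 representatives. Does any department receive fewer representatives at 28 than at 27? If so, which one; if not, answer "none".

At 27 seats: P3 5, P1 4, P7 7, P5 7, P2 4.
At 28 seats: P3 5, P1 4, P7 8, P5 7, P2 4.
No department's allocation decreased.

none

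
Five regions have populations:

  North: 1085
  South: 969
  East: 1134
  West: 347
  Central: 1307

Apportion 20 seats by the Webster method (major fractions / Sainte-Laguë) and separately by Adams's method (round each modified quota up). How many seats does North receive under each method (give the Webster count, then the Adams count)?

Webster: North 5, South 4, East 5, West 1, Central 5.
Adams: North 4, South 4, East 5, West 2, Central 5.
North gets 5 under Webster and 4 under Adams.

5 and 4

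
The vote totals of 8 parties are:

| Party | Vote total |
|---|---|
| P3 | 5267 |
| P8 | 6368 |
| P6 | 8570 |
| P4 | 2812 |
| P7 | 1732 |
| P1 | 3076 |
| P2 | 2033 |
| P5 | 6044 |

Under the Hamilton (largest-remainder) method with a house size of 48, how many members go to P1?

Standard divisor: 35902 ÷ 48 ≈ 747.958.
Standard quotas: P3 7.0418, P8 8.5138, P6 11.4579, P4 3.7596, P7 2.3156, P1 4.1125, P2 2.7181, P5 8.0807.
Lower quotas: P3 7, P8 8, P6 11, P4 3, P7 2, P1 4, P2 2, P5 8 (sum 45, leaving 3 seats).
Remainders in descending order: P4 0.7596, P2 0.7181, P8 0.5138, P6 0.4579, P7 0.3156, P1 0.1125, P5 0.0807, P3 0.0418.
Largest remainders: P4, P2, P8 receive the extra seats.
P1 receives 4.

4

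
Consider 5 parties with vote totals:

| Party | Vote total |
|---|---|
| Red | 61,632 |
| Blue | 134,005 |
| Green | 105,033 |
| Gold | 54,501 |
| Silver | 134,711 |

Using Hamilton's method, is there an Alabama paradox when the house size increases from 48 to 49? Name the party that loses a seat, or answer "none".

Gold

At 48 seats: Red 6, Blue 13, Green 10, Gold 6, Silver 13.
At 49 seats: Red 6, Blue 13, Green 11, Gold 5, Silver 14.
Gold drops from 6 to 5.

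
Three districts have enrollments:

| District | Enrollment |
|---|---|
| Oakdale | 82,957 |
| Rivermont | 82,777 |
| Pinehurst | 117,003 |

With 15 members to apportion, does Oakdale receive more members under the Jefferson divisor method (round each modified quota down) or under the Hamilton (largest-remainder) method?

Jefferson: Oakdale 4, Rivermont 4, Pinehurst 7.
Hamilton: Oakdale 5, Rivermont 4, Pinehurst 6.
Oakdale gets 4 under Jefferson and 5 under Hamilton.

Hamilton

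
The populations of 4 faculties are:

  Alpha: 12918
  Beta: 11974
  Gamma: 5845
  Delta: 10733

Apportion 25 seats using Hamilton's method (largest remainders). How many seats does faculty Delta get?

Total 41470; standard divisor 41470/25 ≈ 1658.8.
Standard quotas: Alpha 7.7876, Beta 7.2185, Gamma 3.5236, Delta 6.4703.
Lower quotas: Alpha 7, Beta 7, Gamma 3, Delta 6 (sum 23, leaving 2 seats).
Remainders in descending order: Alpha 0.7876, Gamma 0.5236, Delta 0.4703, Beta 0.2185.
The surplus seats go to Alpha, Gamma.
Delta receives 6.

6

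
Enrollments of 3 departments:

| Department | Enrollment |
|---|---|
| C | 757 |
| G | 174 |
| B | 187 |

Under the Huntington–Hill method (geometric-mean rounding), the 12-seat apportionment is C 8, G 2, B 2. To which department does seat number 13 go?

Priority for the next seat is population ÷ (√(s·(s+1))).
Priorities: C 89.213, G 71.035, B 76.342.
Highest priority: C.

C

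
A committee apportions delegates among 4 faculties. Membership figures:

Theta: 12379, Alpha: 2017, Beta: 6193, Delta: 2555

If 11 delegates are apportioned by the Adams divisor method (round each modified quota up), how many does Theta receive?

5

Standard divisor 23144/11 ≈ 2104; standard quotas: Theta 5.884, Alpha 0.959, Beta 2.943, Delta 1.214.
Rounding up gives 6, 1, 3, 2 = 12 seats, so the divisor must be adjusted.
With modified divisor 2500: modified quotas Theta 4.952, Alpha 0.807, Beta 2.477, Delta 1.022.
Rounding up: Theta 5, Alpha 1, Beta 3, Delta 2 (total 11).
Theta receives 5.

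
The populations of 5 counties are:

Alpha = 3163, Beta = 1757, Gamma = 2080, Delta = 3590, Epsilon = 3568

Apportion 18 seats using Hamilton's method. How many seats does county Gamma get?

Standard divisor: 14158 ÷ 18 ≈ 786.556.
Standard quotas: Alpha 4.021, Beta 2.234, Gamma 2.644, Delta 4.564, Epsilon 4.536.
Lower quotas: Alpha 4, Beta 2, Gamma 2, Delta 4, Epsilon 4 (sum 16, leaving 2 seats).
Remainders in descending order: Gamma 0.644, Delta 0.564, Epsilon 0.536, Beta 0.234, Alpha 0.021.
The surplus seats go to Gamma, Delta.
Gamma receives 3.

3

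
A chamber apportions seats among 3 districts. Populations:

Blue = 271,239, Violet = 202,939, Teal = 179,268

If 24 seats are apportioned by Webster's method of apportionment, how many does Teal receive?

7

Standard divisor 653446/24 ≈ 27226.917; standard quotas: Blue 9.962, Violet 7.454, Teal 6.584.
Rounding to the nearest integer gives Blue 10, Violet 7, Teal 7 — total 24, matching the house size, so no adjustment is needed.
Teal receives 7.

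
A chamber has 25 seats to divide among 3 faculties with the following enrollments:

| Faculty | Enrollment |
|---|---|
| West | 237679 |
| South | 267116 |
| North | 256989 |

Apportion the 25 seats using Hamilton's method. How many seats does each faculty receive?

Total 761784; standard divisor 761784/25 ≈ 30471.36.
Standard quotas: West 7.8001, South 8.7661, North 8.4338.
Lower quotas: West 7, South 8, North 8 (sum 23, leaving 2 seats).
Remainders in descending order: West 0.8001, South 0.7661, North 0.4338.
The surplus seats go to West, South.

West 8; South 9; North 8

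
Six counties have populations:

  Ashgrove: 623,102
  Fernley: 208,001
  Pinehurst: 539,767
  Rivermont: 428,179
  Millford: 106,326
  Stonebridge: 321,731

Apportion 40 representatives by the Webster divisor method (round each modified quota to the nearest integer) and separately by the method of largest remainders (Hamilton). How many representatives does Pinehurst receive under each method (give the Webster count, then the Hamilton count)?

Webster: Ashgrove 11, Fernley 4, Pinehurst 9, Rivermont 8, Millford 2, Stonebridge 6.
Hamilton: Ashgrove 11, Fernley 4, Pinehurst 10, Rivermont 7, Millford 2, Stonebridge 6.
Pinehurst gets 9 under Webster and 10 under Hamilton.

9 and 10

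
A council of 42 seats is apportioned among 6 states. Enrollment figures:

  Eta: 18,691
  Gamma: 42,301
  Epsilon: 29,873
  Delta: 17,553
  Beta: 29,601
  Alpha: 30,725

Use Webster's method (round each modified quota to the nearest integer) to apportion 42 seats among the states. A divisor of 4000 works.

Eta 5, Gamma 11, Epsilon 7, Delta 4, Beta 7, Alpha 8

With modified divisor 4000: modified quotas Eta 4.673, Gamma 10.575, Epsilon 7.468, Delta 4.388, Beta 7.400, Alpha 7.681.
Rounding to the nearest integer: Eta 5, Gamma 11, Epsilon 7, Delta 4, Beta 7, Alpha 8 (total 42).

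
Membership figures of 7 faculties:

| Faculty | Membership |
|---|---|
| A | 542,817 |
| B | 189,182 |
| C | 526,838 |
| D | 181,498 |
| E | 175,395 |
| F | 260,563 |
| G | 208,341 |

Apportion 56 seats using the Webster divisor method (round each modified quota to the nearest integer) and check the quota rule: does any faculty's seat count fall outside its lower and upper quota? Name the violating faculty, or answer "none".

none

Standard quotas: A 14.582, B 5.082, C 14.153, D 4.876, E 4.712, F 7.000, G 5.597.
Webster allocation: A 14, B 5, C 14, D 5, E 5, F 7, G 6.
Every allocation lies between the lower and upper quota.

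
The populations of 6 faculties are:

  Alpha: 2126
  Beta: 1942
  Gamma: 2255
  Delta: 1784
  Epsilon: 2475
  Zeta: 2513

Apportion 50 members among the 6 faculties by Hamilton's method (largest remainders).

Alpha: 8, Beta: 7, Gamma: 9, Delta: 7, Epsilon: 9, Zeta: 10

The standard divisor is 13095/50 ≈ 261.9.
Standard quotas: Alpha 8.118, Beta 7.415, Gamma 8.610, Delta 6.812, Epsilon 9.450, Zeta 9.595.
Lower quotas: Alpha 8, Beta 7, Gamma 8, Delta 6, Epsilon 9, Zeta 9 (sum 47, leaving 3 seats).
Remainders in descending order: Delta 0.812, Gamma 0.610, Zeta 0.595, Epsilon 0.450, Beta 0.415, Alpha 0.118.
Largest remainders: Delta, Gamma, Zeta receive the extra seats.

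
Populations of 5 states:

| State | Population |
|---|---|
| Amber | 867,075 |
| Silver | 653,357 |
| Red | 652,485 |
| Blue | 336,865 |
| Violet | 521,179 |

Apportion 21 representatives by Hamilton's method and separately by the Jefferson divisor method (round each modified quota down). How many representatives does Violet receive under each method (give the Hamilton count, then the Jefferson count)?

Hamilton: Amber 6, Silver 5, Red 4, Blue 2, Violet 4.
Jefferson: Amber 6, Silver 5, Red 5, Blue 2, Violet 3.
Violet gets 4 under Hamilton and 3 under Jefferson.

4 and 3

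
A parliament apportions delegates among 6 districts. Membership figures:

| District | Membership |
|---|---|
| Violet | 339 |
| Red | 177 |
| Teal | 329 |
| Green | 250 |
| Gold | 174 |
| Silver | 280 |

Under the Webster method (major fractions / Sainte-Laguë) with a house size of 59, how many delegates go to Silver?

11

Standard divisor 1549/59 ≈ 26.254; standard quotas: Violet 12.912, Red 6.742, Teal 12.531, Green 9.522, Gold 6.628, Silver 10.665.
Rounding to the nearest integer gives 13, 7, 13, 10, 7, 11 = 61 seats, so the divisor must be adjusted.
With modified divisor 26.5: modified quotas Violet 12.792, Red 6.679, Teal 12.415, Green 9.434, Gold 6.566, Silver 10.566.
Rounding to the nearest integer: Violet 13, Red 7, Teal 12, Green 9, Gold 7, Silver 11 (total 59).
Silver receives 11.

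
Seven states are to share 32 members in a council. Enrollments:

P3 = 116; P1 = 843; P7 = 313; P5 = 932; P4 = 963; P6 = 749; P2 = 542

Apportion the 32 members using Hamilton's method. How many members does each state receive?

Total 4458; standard divisor 4458/32 ≈ 139.312.
Standard quotas: P3 0.833, P1 6.051, P7 2.247, P5 6.690, P4 6.913, P6 5.376, P2 3.891.
Lower quotas: P3 0, P1 6, P7 2, P5 6, P4 6, P6 5, P2 3 (sum 28, leaving 4 seats).
Remainders in descending order: P4 0.913, P2 0.891, P3 0.833, P5 0.690, P6 0.376, P7 0.247, P1 0.051.
Largest remainders: P4, P2, P3, P5 receive the extra seats.

P3: 1, P1: 6, P7: 2, P5: 7, P4: 7, P6: 5, P2: 4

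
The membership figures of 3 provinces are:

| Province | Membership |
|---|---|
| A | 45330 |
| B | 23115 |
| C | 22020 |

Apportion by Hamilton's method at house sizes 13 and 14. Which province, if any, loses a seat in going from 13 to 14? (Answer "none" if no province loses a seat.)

At 13 seats: A 7, B 3, C 3.
At 14 seats: A 7, B 4, C 3.
No province's allocation decreased.

none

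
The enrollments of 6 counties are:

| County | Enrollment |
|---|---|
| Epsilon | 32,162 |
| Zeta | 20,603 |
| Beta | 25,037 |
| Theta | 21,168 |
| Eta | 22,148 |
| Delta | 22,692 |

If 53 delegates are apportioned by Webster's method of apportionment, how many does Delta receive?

Standard divisor 143810/53 ≈ 2713.396; standard quotas: Epsilon 11.853, Zeta 7.593, Beta 9.227, Theta 7.801, Eta 8.162, Delta 8.363.
Rounding to the nearest integer gives Epsilon 12, Zeta 8, Beta 9, Theta 8, Eta 8, Delta 8 — total 53, matching the house size, so no adjustment is needed.
Delta receives 8.

8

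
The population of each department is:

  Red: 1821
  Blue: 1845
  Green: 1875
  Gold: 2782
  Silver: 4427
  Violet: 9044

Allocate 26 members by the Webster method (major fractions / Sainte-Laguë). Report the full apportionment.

Red=2, Blue=2, Green=2, Gold=3, Silver=6, Violet=11

Standard divisor 21794/26 ≈ 838.231; standard quotas: Red 2.172, Blue 2.201, Green 2.237, Gold 3.319, Silver 5.281, Violet 10.789.
Rounding to the nearest integer gives 2, 2, 2, 3, 5, 11 = 25 seats, so the divisor must be adjusted.
With modified divisor 800: modified quotas Red 2.276, Blue 2.306, Green 2.344, Gold 3.478, Silver 5.534, Violet 11.305.
Rounding to the nearest integer: Red 2, Blue 2, Green 2, Gold 3, Silver 6, Violet 11 (total 26).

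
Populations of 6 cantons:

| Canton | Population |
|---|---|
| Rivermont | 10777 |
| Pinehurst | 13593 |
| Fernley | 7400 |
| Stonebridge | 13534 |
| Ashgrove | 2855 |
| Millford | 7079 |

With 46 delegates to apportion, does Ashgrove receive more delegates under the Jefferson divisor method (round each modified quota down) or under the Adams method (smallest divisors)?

Adams

Jefferson: Rivermont 9, Pinehurst 12, Fernley 6, Stonebridge 11, Ashgrove 2, Millford 6.
Adams: Rivermont 9, Pinehurst 11, Fernley 6, Stonebridge 11, Ashgrove 3, Millford 6.
Ashgrove gets 2 under Jefferson and 3 under Adams.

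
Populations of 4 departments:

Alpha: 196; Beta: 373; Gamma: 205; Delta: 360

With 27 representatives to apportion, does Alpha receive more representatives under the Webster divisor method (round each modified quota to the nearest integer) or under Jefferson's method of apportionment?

Webster

Webster: Alpha 5, Beta 9, Gamma 5, Delta 8.
Jefferson: Alpha 4, Beta 9, Gamma 5, Delta 9.
Alpha gets 5 under Webster and 4 under Jefferson.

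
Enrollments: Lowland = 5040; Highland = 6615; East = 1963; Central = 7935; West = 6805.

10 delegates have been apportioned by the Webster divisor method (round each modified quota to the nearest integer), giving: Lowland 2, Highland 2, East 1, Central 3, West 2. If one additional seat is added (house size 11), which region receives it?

Priority for the next seat is population ÷ (current seats + 0.5).
Priorities: Lowland 2016.000, Highland 2646.000, East 1308.667, Central 2267.143, West 2722.000.
Highest priority: West.

West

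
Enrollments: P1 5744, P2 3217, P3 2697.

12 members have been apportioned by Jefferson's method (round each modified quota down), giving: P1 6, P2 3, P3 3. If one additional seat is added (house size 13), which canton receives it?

Priority for the next seat is population ÷ (current seats + 1).
Priorities: P1 820.571, P2 804.250, P3 674.250.
Highest priority: P1.

P1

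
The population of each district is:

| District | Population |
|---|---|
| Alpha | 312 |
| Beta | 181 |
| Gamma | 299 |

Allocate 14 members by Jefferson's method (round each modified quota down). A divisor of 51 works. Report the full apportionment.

With modified divisor 51: modified quotas Alpha 6.118, Beta 3.549, Gamma 5.863.
Rounding down: Alpha 6, Beta 3, Gamma 5 (total 14).

Alpha 6, Beta 3, Gamma 5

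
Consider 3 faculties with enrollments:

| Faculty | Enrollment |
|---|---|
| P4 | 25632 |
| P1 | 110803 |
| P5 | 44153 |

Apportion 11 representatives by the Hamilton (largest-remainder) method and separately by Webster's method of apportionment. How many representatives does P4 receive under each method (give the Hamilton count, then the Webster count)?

Hamilton: P4 1, P1 7, P5 3.
Webster: P4 2, P1 6, P5 3.
P4 gets 1 under Hamilton and 2 under Webster.

1 and 2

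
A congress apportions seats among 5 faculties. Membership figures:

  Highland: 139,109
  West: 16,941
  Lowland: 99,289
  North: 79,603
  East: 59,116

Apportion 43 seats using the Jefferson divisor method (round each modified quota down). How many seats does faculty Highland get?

16

Standard divisor 394058/43 ≈ 9164.14; standard quotas: Highland 15.180, West 1.849, Lowland 10.835, North 8.686, East 6.451.
Rounding down gives 15, 1, 10, 8, 6 = 40 seats, so the divisor must be adjusted.
With modified divisor 8600: modified quotas Highland 16.175, West 1.970, Lowland 11.545, North 9.256, East 6.874.
Rounding down: Highland 16, West 1, Lowland 11, North 9, East 6 (total 43).
Highland receives 16.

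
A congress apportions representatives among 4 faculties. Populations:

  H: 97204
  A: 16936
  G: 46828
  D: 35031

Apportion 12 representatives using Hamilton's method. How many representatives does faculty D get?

2

The standard divisor is 195999/12 ≈ 16333.25.
Standard quotas: H 5.9513, A 1.0369, G 2.8670, D 2.1448.
Lower quotas: H 5, A 1, G 2, D 2 (sum 10, leaving 2 seats).
Remainders in descending order: H 0.9513, G 0.8670, D 0.1448, A 0.0369.
Largest remainders: H, G receive the extra seats.
D receives 2.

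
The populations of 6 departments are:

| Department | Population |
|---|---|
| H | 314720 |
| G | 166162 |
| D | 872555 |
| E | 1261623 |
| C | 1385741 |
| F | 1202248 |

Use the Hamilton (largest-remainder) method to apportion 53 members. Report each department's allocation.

H 3, G 2, D 9, E 13, C 14, F 12

Total 5203049; standard divisor 5203049/53 ≈ 98170.736.
Standard quotas: H 3.2058, G 1.6926, D 8.8881, E 12.8513, C 14.1156, F 12.2465.
Lower quotas: H 3, G 1, D 8, E 12, C 14, F 12 (sum 50, leaving 3 seats).
Remainders in descending order: D 0.8881, E 0.8513, G 0.6926, F 0.2465, H 0.2058, C 0.1156.
The surplus seats go to D, E, G.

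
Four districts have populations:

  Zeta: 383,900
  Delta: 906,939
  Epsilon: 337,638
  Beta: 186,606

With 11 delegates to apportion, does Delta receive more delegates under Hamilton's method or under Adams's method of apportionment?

Hamilton: Zeta 2, Delta 6, Epsilon 2, Beta 1.
Adams: Zeta 3, Delta 5, Epsilon 2, Beta 1.
Delta gets 6 under Hamilton and 5 under Adams.

Hamilton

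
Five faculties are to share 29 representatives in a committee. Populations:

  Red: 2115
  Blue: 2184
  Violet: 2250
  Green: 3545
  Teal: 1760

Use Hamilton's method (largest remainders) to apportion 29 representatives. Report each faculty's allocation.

Total 11854; standard divisor 11854/29 ≈ 408.759.
Standard quotas: Red 5.174, Blue 5.343, Violet 5.504, Green 8.673, Teal 4.306.
Lower quotas: Red 5, Blue 5, Violet 5, Green 8, Teal 4 (sum 27, leaving 2 seats).
Remainders in descending order: Green 0.673, Violet 0.504, Blue 0.343, Teal 0.306, Red 0.174.
Largest remainders: Green, Violet receive the extra seats.

Red: 5, Blue: 5, Violet: 6, Green: 9, Teal: 4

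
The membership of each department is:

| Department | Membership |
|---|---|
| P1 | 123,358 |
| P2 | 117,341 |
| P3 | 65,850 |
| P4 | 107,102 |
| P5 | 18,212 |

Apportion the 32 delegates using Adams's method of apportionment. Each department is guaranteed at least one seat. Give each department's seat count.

Standard divisor 431863/32 ≈ 13495.719; standard quotas: P1 9.141, P2 8.695, P3 4.879, P4 7.936, P5 1.349.
Rounding up gives 10, 9, 5, 8, 2 = 34 seats, so the divisor must be adjusted.
With modified divisor 15000: modified quotas P1 8.224, P2 7.823, P3 4.390, P4 7.140, P5 1.214.
Rounding up: P1 9, P2 8, P3 5, P4 8, P5 2 (total 32).

P1: 9, P2: 8, P3: 5, P4: 8, P5: 2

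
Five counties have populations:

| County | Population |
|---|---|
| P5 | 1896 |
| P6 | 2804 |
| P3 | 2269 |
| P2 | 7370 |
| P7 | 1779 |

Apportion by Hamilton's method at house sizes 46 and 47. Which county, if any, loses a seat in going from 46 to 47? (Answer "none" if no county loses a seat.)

At 46 seats: P5 5, P6 8, P3 7, P2 21, P7 5.
At 47 seats: P5 6, P6 8, P3 7, P2 21, P7 5.
No county's allocation decreased.

none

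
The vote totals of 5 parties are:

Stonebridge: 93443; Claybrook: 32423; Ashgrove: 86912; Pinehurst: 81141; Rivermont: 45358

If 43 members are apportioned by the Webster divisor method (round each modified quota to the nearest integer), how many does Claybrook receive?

Standard divisor 339277/43 ≈ 7890.163; standard quotas: Stonebridge 11.843, Claybrook 4.109, Ashgrove 11.015, Pinehurst 10.284, Rivermont 5.749.
Rounding to the nearest integer gives Stonebridge 12, Claybrook 4, Ashgrove 11, Pinehurst 10, Rivermont 6 — total 43, matching the house size, so no adjustment is needed.
Claybrook receives 4.

4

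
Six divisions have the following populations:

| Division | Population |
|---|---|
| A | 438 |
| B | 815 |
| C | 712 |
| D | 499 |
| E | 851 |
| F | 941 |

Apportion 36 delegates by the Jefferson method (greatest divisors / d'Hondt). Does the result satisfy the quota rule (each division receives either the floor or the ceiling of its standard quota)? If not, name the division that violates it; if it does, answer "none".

none

Standard quotas: A 3.705, B 6.894, C 6.023, D 4.221, E 7.198, F 7.960.
Jefferson allocation: A 4, B 7, C 6, D 4, E 7, F 8.
Every allocation lies between the lower and upper quota.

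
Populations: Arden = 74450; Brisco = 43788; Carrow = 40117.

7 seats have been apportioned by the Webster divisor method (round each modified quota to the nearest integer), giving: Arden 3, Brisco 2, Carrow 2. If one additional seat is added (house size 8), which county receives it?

Arden

Priority for the next seat is population ÷ (current seats + 0.5).
Priorities: Arden 21271.429, Brisco 17515.200, Carrow 16046.800.
Highest priority: Arden.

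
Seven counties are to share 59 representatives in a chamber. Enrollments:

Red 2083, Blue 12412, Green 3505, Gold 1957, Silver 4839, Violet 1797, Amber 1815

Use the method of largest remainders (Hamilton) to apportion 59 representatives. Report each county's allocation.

Total 28408; standard divisor 28408/59 ≈ 481.492.
Standard quotas: Red 4.3261, Blue 25.7782, Green 7.2795, Gold 4.0645, Silver 10.0500, Violet 3.7322, Amber 3.7695.
Lower quotas: Red 4, Blue 25, Green 7, Gold 4, Silver 10, Violet 3, Amber 3 (sum 56, leaving 3 seats).
Remainders in descending order: Blue 0.7782, Amber 0.7695, Violet 0.7322, Red 0.3261, Green 0.2795, Gold 0.0645, Silver 0.0500.
Largest remainders: Blue, Amber, Violet receive the extra seats.

Red=4, Blue=26, Green=7, Gold=4, Silver=10, Violet=4, Amber=4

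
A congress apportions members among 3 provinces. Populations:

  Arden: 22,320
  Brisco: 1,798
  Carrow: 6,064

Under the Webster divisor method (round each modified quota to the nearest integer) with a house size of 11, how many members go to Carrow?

2

Standard divisor 30182/11 ≈ 2743.818; standard quotas: Arden 8.135, Brisco 0.655, Carrow 2.210.
Rounding to the nearest integer gives Arden 8, Brisco 1, Carrow 2 — total 11, matching the house size, so no adjustment is needed.
Carrow receives 2.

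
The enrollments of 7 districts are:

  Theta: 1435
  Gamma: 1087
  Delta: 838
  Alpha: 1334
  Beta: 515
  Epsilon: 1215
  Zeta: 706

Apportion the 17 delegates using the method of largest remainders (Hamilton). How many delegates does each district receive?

Total 7130; standard divisor 7130/17 ≈ 419.412.
Standard quotas: Theta 3.421, Gamma 2.592, Delta 1.998, Alpha 3.181, Beta 1.228, Epsilon 2.897, Zeta 1.683.
Lower quotas: Theta 3, Gamma 2, Delta 1, Alpha 3, Beta 1, Epsilon 2, Zeta 1 (sum 13, leaving 4 seats).
Remainders in descending order: Delta 0.998, Epsilon 0.897, Zeta 0.683, Gamma 0.592, Theta 0.421, Beta 0.228, Alpha 0.181.
The surplus seats go to Delta, Epsilon, Zeta, Gamma.

Theta: 3; Gamma: 3; Delta: 2; Alpha: 3; Beta: 1; Epsilon: 3; Zeta: 2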